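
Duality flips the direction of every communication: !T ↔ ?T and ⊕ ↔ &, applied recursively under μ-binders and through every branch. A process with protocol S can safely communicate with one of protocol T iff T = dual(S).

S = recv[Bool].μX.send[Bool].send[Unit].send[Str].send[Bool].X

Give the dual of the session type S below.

send[Bool].μX.recv[Bool].recv[Unit].recv[Str].recv[Bool].X

recv[Bool] ↦ send[Bool]
  μX ↦ μX  (binder kept)
    send[Bool] ↦ recv[Bool]
      send[Unit] ↦ recv[Unit]
        send[Str] ↦ recv[Str]
          send[Bool] ↦ recv[Bool]
            X self-dual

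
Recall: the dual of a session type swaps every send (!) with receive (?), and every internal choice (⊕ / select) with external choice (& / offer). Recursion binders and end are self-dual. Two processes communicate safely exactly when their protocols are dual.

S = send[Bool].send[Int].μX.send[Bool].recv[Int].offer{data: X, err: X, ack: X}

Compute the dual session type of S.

recv[Bool].recv[Int].μX.recv[Bool].send[Int].select{data: X, err: X, ack: X}

send[Bool] ↦ recv[Bool]
  send[Int] ↦ recv[Int]
    μX ↦ μX  (μ self-dual)
      send[Bool] ↦ recv[Bool]
        recv[Int] ↦ send[Int]
          offer{data,err,ack} ↦ select{data,err,ack}  (&→⊕)
            [data]
              dual(X) = X
            [err]
              dual(X) = X
            [ack]
              dual(X) = X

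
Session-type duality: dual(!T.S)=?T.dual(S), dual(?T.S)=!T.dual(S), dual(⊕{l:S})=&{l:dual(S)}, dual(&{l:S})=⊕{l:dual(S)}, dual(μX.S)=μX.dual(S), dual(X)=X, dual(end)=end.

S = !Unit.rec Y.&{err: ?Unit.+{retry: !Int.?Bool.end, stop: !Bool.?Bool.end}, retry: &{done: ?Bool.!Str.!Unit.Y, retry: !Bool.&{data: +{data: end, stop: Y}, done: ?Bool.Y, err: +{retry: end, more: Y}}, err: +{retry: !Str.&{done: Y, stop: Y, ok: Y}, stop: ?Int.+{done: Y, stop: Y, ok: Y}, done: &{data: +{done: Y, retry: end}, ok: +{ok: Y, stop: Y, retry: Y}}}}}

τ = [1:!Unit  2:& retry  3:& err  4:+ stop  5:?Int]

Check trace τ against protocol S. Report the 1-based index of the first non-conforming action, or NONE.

step 1: !Unit  ok  cont: rec Y.…
step 2: & retry  ok  cont: &{done: ?Bool.!Str.!Unit.rec Y.…, retry: !Bool.&{data: +{data: end, stop: rec Y.…}, done: ?Bool.rec Y.…, err: +{retry: end, more: rec Y.…}}, err: +{retry: !Str.&{done: rec Y.…, stop: rec Y.…, ok: rec Y.…}, stop: ?Int.+{done: rec Y.…, stop: rec Y.…, ok: rec Y.…}, done: &{data: +{done: rec Y.…, retry: end}, ok: +{ok: rec Y.…, stop: rec Y.…, retry: rec Y.…}}}}
step 3: & err  ok  cont: +{retry: !Str.&{done: rec Y.…, stop: rec Y.…, ok: rec Y.…}, stop: ?Int.+{done: rec Y.…, stop: rec Y.…, ok: rec Y.…}, done: &{data: +{done: rec Y.…, retry: end}, ok: +{ok: rec Y.…, stop: rec Y.…, retry: rec Y.…}}}
step 4: + stop  ok  cont: ?Int.+{done: rec Y.…, stop: rec Y.…, ok: rec Y.…}
step 5: ?Int  ok  cont: +{done: rec Y.…, stop: rec Y.…, ok: rec Y.…}
trace exhausted — no violation

NONE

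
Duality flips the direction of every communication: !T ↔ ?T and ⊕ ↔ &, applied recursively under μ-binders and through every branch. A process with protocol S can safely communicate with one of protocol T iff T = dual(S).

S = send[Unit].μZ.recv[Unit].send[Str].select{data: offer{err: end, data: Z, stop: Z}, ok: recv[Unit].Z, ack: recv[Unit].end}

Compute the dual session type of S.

send[Unit] ↦ recv[Unit]
  μZ ↦ μZ  (binder kept)
    recv[Unit] ↦ send[Unit]
      send[Str] ↦ recv[Str]
        select{data,ok,ack} ↦ offer{data,ok,ack}  (⊕→&)
          [data]
            offer{err,data,stop} ↦ select{err,data,stop}  (external→internal)
              [err]
                dual(end) = end
              [data]
                dual(Z) = Z
              [stop]
                dual(Z) = Z
          [ok]
            recv[Unit] ↦ send[Unit]
              dual(Z) = Z
          [ack]
            recv[Unit] ↦ send[Unit]
              dual(end) = end

recv[Unit].μZ.send[Unit].recv[Str].offer{data: select{err: end, data: Z, stop: Z}, ok: send[Unit].Z, ack: send[Unit].end}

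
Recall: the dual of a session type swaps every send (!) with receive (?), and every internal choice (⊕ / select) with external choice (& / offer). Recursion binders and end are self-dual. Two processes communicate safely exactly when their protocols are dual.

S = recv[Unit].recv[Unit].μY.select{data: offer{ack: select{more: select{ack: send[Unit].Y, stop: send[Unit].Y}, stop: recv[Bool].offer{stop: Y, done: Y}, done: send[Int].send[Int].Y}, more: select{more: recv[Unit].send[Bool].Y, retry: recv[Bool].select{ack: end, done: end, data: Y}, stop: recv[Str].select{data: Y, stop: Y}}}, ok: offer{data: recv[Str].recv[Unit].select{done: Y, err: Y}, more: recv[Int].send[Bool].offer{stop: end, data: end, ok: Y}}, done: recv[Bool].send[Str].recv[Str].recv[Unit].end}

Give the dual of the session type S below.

send[Unit].send[Unit].μY.offer{data: select{ack: offer{more: offer{ack: recv[Unit].Y, stop: recv[Unit].Y}, stop: send[Bool].select{stop: Y, done: Y}, done: recv[Int].recv[Int].Y}, more: offer{more: send[Unit].recv[Bool].Y, retry: send[Bool].offer{ack: end, done: end, data: Y}, stop: send[Str].offer{data: Y, stop: Y}}}, ok: select{data: send[Str].send[Unit].offer{done: Y, err: Y}, more: send[Int].recv[Bool].select{stop: end, data: end, ok: Y}}, done: send[Bool].recv[Str].send[Str].send[Unit].end}

recv[Unit] ↦ send[Unit]
  recv[Unit] ↦ send[Unit]
    μY ↦ μY  (μ self-dual)
      select{data,ok,done} ↦ offer{data,ok,done}  (⊕→&)
        • data:
          offer{ack,more} ↦ select{ack,more}  (&→⊕)
            • ack:
              select{more,stop,done} ↦ offer{more,stop,done}  (⊕→&)
                • more:
                  select{ack,stop} ↦ offer{ack,stop}  (⊕→&)
                    • ack:
                      send[Unit] ↦ recv[Unit]
                        dual(Y) = Y
                    • stop:
                      send[Unit] ↦ recv[Unit]
                        dual(Y) = Y
                • stop:
                  recv[Bool] ↦ send[Bool]
                    offer{stop,done} ↦ select{stop,done}  (&→⊕)
                      • stop:
                        dual(Y) = Y
                      • done:
                        dual(Y) = Y
                • done:
                  send[Int] ↦ recv[Int]
                    send[Int] ↦ recv[Int]
                      dual(Y) = Y
            • more:
              select{more,retry,stop} ↦ offer{more,retry,stop}  (⊕→&)
                • more:
                  recv[Unit] ↦ send[Unit]
                    send[Bool] ↦ recv[Bool]
                      dual(Y) = Y
                • retry:
                  recv[Bool] ↦ send[Bool]
                    select{ack,done,data} ↦ offer{ack,done,data}  (⊕→&)
                      • ack:
                        dual(end) = end
                      • done:
                        dual(end) = end
                      • data:
                        dual(Y) = Y
                • stop:
                  recv[Str] ↦ send[Str]
                    select{data,stop} ↦ offer{data,stop}  (⊕→&)
                      • data:
                        dual(Y) = Y
                      • stop:
                        dual(Y) = Y
        • ok:
          offer{data,more} ↦ select{data,more}  (&→⊕)
            • data:
              recv[Str] ↦ send[Str]
                recv[Unit] ↦ send[Unit]
                  select{done,err} ↦ offer{done,err}  (⊕→&)
                    • done:
                      dual(Y) = Y
                    • err:
                      dual(Y) = Y
            • more:
              recv[Int] ↦ send[Int]
                send[Bool] ↦ recv[Bool]
                  offer{stop,data,ok} ↦ select{stop,data,ok}  (&→⊕)
                    • stop:
                      dual(end) = end
                    • data:
                      dual(end) = end
                    • ok:
                      dual(Y) = Y
        • done:
          recv[Bool] ↦ send[Bool]
            send[Str] ↦ recv[Str]
              recv[Str] ↦ send[Str]
                recv[Unit] ↦ send[Unit]
                  dual(end) = end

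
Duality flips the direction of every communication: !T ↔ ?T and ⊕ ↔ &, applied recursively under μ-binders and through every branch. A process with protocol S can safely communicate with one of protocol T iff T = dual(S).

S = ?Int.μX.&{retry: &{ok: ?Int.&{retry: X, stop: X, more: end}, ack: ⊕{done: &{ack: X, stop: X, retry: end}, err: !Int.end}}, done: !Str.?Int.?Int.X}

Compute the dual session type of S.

?Int ↦ !Int
  μX ↦ μX  (μ self-dual)
    &{retry,done} ↦ ⊕{retry,done}  (&→⊕)
      case retry:
        &{ok,ack} ↦ ⊕{ok,ack}  (&→⊕)
          case ok:
            ?Int ↦ !Int
              &{retry,stop,more} ↦ ⊕{retry,stop,more}  (&→⊕)
                case retry:
                  dual(X) = X
                case stop:
                  dual(X) = X
                case more:
                  dual(end) = end
          case ack:
            ⊕{done,err} ↦ &{done,err}  (⊕→&)
              case done:
                &{ack,stop,retry} ↦ ⊕{ack,stop,retry}  (&→⊕)
                  case ack:
                    dual(X) = X
                  case stop:
                    dual(X) = X
                  case retry:
                    dual(end) = end
              case err:
                !Int ↦ ?Int
                  dual(end) = end
      case done:
        !Str ↦ ?Str
          ?Int ↦ !Int
            ?Int ↦ !Int
              dual(X) = X

!Int.μX.⊕{retry: ⊕{ok: !Int.⊕{retry: X, stop: X, more: end}, ack: &{done: ⊕{ack: X, stop: X, retry: end}, err: ?Int.end}}, done: ?Str.!Int.!Int.X}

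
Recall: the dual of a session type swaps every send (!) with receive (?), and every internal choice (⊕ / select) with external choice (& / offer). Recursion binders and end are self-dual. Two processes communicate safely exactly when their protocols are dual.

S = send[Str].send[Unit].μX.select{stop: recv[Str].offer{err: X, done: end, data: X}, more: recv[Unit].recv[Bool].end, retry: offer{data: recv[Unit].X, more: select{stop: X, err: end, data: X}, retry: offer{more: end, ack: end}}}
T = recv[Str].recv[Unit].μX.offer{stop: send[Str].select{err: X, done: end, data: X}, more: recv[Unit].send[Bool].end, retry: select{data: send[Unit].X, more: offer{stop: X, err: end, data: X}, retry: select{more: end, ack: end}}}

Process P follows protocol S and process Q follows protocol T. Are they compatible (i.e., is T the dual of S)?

send[Str] vs recv[Str]  ok
  send[Unit] vs recv[Unit]  ok
    μX vs μX  ok (binder kept)
      select{stop,more,retry} vs offer{stop,more,retry}  ok same labels
        case stop:
          recv[Str] vs send[Str]  ok
            offer{err,done,data} vs select{err,done,data}  ok same labels
              case err:
                X vs X  ok
              case done:
                end vs end  ok
              case data:
                X vs X  ok
        case more:
          recv[Unit] vs recv[Unit]  ✗ same direction on both sides — not dual

NO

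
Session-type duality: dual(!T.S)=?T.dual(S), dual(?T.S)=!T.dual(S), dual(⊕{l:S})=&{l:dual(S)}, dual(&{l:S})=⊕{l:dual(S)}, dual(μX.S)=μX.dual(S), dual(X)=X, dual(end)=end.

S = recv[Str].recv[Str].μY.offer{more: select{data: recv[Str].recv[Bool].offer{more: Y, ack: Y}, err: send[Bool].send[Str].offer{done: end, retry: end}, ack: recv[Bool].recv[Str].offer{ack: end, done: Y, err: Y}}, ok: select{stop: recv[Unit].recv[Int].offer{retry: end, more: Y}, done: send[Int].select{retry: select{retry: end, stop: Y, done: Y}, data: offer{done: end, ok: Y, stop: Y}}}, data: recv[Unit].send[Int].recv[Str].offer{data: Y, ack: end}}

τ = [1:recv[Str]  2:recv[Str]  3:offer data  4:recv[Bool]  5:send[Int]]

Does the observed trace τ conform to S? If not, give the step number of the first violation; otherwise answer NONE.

4

@1 recv[Str]  ✓  now at recv[Str].μY.…
@2 recv[Str]  ✓  now at μY.…
@3 offer data  ✓  now at recv[Unit].send[Int].recv[Str].offer{data: μY.…, ack: end}
@4 got recv[Bool], protocol expects recv[Unit]  ✗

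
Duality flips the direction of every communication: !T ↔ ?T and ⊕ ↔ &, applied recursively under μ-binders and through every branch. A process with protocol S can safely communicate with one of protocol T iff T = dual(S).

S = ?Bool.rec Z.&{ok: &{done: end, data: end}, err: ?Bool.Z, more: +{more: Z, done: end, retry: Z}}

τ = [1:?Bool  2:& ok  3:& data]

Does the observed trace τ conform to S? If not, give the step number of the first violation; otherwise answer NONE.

@1 ?Bool  match  residual = rec Z.…
@2 & ok  match  residual = &{done: end, data: end}
@3 & data  match  residual = end
all 3 steps conform

NONE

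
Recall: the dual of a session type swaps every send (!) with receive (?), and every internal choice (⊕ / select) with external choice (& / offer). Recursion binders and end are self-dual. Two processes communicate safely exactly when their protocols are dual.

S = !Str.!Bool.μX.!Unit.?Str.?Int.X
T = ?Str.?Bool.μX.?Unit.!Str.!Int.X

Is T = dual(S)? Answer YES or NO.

YES

!Str vs ?Str  match
  !Bool vs ?Bool  match
    μX vs μX  match (μ self-dual)
      !Unit vs ?Unit  match
        ?Str vs !Str  match
          ?Int vs !Int  match
            X vs X  match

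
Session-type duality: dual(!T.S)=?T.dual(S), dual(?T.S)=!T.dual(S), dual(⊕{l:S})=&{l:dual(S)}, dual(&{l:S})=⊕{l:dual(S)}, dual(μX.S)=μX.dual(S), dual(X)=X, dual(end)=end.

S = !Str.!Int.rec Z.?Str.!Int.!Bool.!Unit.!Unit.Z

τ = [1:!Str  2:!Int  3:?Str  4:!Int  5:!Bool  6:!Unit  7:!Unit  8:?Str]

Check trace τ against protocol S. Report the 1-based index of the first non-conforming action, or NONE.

NONE

@1 !Str  match  state: !Int.rec Z.…
@2 !Int  match  state: rec Z.…
@3 ?Str  match  state: !Int.!Bool.!Unit.!Unit.rec Z.…
@4 !Int  match  state: !Bool.!Unit.!Unit.rec Z.…
@5 !Bool  match  state: !Unit.!Unit.rec Z.…
@6 !Unit  match  state: !Unit.rec Z.…
@7 !Unit  match  state: rec Z.…
@8 ?Str  match  state: !Int.!Bool.!Unit.!Unit.rec Z.…
τ conforms to S (length 8)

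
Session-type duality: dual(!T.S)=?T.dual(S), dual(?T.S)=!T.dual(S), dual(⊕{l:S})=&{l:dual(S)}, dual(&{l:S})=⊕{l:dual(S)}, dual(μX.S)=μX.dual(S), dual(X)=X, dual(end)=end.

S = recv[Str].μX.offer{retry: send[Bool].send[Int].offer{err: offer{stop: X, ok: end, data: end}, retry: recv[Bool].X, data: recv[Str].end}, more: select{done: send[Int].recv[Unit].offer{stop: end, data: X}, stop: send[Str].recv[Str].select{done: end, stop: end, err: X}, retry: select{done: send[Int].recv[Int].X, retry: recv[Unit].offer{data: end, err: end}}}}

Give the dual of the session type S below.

send[Str].μX.select{retry: recv[Bool].recv[Int].select{err: select{stop: X, ok: end, data: end}, retry: send[Bool].X, data: send[Str].end}, more: offer{done: recv[Int].send[Unit].select{stop: end, data: X}, stop: recv[Str].send[Str].offer{done: end, stop: end, err: X}, retry: offer{done: recv[Int].send[Int].X, retry: send[Unit].select{data: end, err: end}}}}

recv[Str] = send[Str]
  μX = μX  (binder kept)
    offer{retry,more} = select{retry,more}  (external→internal)
      case retry:
        send[Bool] = recv[Bool]
          send[Int] = recv[Int]
            offer{err,retry,data} = select{err,retry,data}  (external→internal)
              case err:
                offer{stop,ok,data} = select{stop,ok,data}  (external→internal)
                  case stop:
                    X ↦ X
                  case ok:
                    end ↦ end
                  case data:
                    end ↦ end
              case retry:
                recv[Bool] = send[Bool]
                  X ↦ X
              case data:
                recv[Str] = send[Str]
                  end ↦ end
      case more:
        select{done,stop,retry} = offer{done,stop,retry}  (⊕→&)
          case done:
            send[Int] = recv[Int]
              recv[Unit] = send[Unit]
                offer{stop,data} = select{stop,data}  (external→internal)
                  case stop:
                    end ↦ end
                  case data:
                    X ↦ X
          case stop:
            send[Str] = recv[Str]
              recv[Str] = send[Str]
                select{done,stop,err} = offer{done,stop,err}  (⊕→&)
                  case done:
                    end ↦ end
                  case stop:
                    end ↦ end
                  case err:
                    X ↦ X
          case retry:
            select{done,retry} = offer{done,retry}  (⊕→&)
              case done:
                send[Int] = recv[Int]
                  recv[Int] = send[Int]
                    X ↦ X
              case retry:
                recv[Unit] = send[Unit]
                  offer{data,err} = select{data,err}  (external→internal)
                    case data:
                      end ↦ end
                    case err:
                      end ↦ end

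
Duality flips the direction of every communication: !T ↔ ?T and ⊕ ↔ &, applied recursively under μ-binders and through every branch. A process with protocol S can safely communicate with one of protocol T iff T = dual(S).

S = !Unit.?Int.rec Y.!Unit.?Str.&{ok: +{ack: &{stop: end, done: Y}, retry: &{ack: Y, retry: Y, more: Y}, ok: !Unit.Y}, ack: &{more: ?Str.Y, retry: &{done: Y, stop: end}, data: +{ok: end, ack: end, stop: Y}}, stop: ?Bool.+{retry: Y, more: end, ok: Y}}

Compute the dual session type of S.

!Unit = ?Unit
  ?Int = !Int
    rec Y = rec Y  (μ self-dual)
      !Unit = ?Unit
        ?Str = !Str
          &{ok,ack,stop} = +{ok,ack,stop}  (external→internal)
            [ok]
              +{ack,retry,ok} = &{ack,retry,ok}  (select→offer)
                [ack]
                  &{stop,done} = +{stop,done}  (external→internal)
                    [stop]
                      end ↦ end
                    [done]
                      Y ↦ Y
                [retry]
                  &{ack,retry,more} = +{ack,retry,more}  (external→internal)
                    [ack]
                      Y ↦ Y
                    [retry]
                      Y ↦ Y
                    [more]
                      Y ↦ Y
                [ok]
                  !Unit = ?Unit
                    Y ↦ Y
            [ack]
              &{more,retry,data} = +{more,retry,data}  (external→internal)
                [more]
                  ?Str = !Str
                    Y ↦ Y
                [retry]
                  &{done,stop} = +{done,stop}  (external→internal)
                    [done]
                      Y ↦ Y
                    [stop]
                      end ↦ end
                [data]
                  +{ok,ack,stop} = &{ok,ack,stop}  (select→offer)
                    [ok]
                      end ↦ end
                    [ack]
                      end ↦ end
                    [stop]
                      Y ↦ Y
            [stop]
              ?Bool = !Bool
                +{retry,more,ok} = &{retry,more,ok}  (select→offer)
                  [retry]
                    Y ↦ Y
                  [more]
                    end ↦ end
                  [ok]
                    Y ↦ Y

?Unit.!Int.rec Y.?Unit.!Str.+{ok: &{ack: +{stop: end, done: Y}, retry: +{ack: Y, retry: Y, more: Y}, ok: ?Unit.Y}, ack: +{more: !Str.Y, retry: +{done: Y, stop: end}, data: &{ok: end, ack: end, stop: Y}}, stop: !Bool.&{retry: Y, more: end, ok: Y}}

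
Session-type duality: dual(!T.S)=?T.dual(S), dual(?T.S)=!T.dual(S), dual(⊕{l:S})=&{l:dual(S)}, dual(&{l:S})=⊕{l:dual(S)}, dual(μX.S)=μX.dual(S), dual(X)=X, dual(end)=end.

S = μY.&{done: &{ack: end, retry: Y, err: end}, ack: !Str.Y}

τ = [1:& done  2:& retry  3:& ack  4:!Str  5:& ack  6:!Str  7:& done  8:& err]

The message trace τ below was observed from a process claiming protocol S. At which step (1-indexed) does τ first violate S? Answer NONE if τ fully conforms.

[1] & done  match  cont: &{ack: end, retry: μY.…, err: end}
[2] & retry  match  cont: μY.…
[3] & ack  match  cont: !Str.μY.…
[4] !Str  match  cont: μY.…
[5] & ack  match  cont: !Str.μY.…
[6] !Str  match  cont: μY.…
[7] & done  match  cont: &{ack: end, retry: μY.…, err: end}
[8] & err  match  cont: end
τ conforms to S (length 8)

NONE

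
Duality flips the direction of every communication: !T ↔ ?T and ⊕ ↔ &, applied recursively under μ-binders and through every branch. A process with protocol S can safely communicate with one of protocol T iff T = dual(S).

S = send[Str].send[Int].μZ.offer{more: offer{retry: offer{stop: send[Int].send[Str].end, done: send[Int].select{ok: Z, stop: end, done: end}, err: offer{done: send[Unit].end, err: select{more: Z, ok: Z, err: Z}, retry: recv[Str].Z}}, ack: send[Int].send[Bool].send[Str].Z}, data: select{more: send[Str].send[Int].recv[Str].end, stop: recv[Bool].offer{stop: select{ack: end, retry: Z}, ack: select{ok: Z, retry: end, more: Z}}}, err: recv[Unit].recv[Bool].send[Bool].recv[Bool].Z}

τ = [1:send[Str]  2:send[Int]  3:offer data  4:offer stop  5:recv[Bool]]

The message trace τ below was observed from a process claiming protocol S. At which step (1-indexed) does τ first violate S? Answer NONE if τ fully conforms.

4

[1] send[Str]  ✓  cont: send[Int].μZ.…
[2] send[Int]  ✓  cont: μZ.…
[3] offer data  ✓  cont: select{more: send[Str].send[Int].recv[Str].end, stop: recv[Bool].offer{stop: select{ack: end, retry: μZ.…}, ack: select{ok: μZ.…, retry: end, more: μZ.…}}}
[4] got offer stop, protocol expects select more or select stop  ✗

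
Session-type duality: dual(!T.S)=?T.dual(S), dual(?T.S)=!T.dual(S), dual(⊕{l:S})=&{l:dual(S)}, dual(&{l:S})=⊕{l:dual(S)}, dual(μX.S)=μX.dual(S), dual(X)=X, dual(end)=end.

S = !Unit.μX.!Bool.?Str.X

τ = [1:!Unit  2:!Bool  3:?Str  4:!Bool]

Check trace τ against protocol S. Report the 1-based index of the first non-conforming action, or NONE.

NONE

[1] !Unit  match  cont: μX.…
[2] !Bool  match  cont: ?Str.μX.…
[3] ?Str  match  cont: μX.…
[4] !Bool  match  cont: ?Str.μX.…
τ conforms to S (length 4)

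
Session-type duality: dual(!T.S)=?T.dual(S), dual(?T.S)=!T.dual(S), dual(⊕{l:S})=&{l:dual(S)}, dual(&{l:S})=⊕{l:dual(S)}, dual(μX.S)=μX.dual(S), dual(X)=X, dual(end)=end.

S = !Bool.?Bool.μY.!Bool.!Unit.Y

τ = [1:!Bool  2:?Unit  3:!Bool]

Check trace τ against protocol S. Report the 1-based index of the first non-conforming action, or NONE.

@1 !Bool  ✓  cont: ?Bool.μY.…
@2 got ?Unit, protocol expects ?Bool  ✗

2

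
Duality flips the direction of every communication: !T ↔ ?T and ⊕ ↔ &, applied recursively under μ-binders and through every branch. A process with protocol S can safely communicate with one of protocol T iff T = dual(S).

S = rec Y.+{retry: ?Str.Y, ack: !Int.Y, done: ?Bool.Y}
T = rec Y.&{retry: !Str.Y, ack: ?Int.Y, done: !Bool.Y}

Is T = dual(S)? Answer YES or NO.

rec Y vs rec Y  match (μ self-dual)
  +{retry,ack,done} vs &{retry,ack,done}  match same labels
    • retry:
      ?Str vs !Str  match
        Y vs Y  match
    • ack:
      !Int vs ?Int  match
        Y vs Y  match
    • done:
      ?Bool vs !Bool  match
        Y vs Y  match

YES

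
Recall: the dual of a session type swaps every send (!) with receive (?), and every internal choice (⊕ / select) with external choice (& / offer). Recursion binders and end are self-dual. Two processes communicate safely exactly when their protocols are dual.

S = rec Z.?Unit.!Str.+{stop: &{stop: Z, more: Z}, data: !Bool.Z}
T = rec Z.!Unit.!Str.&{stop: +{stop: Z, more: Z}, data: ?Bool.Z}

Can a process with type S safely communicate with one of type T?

NO

rec Z | rec Z  ✓ (rec unchanged)
  ?Unit | !Unit  ✓
    !Str | !Str  ✗ same direction on both sides — not dual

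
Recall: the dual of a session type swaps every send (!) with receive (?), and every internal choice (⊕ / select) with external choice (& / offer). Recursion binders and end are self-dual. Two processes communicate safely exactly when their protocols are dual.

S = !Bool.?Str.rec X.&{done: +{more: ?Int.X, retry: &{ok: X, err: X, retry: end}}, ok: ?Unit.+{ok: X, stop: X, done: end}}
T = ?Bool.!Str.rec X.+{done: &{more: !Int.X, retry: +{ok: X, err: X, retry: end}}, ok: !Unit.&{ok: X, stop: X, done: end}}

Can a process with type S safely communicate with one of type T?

!Bool vs ?Bool  match
  ?Str vs !Str  match
    rec X vs rec X  match (binder kept)
      &{done,ok} vs +{done,ok}  match same labels
        case done:
          +{more,retry} vs &{more,retry}  match same labels
            case more:
              ?Int vs !Int  match
                X vs X  match
            case retry:
              &{ok,err,retry} vs +{ok,err,retry}  match same labels
                case ok:
                  X vs X  match
                case err:
                  X vs X  match
                case retry:
                  end vs end  match
        case ok:
          ?Unit vs !Unit  match
            +{ok,stop,done} vs &{ok,stop,done}  match same labels
              case ok:
                X vs X  match
              case stop:
                X vs X  match
              case done:
                end vs end  match

YES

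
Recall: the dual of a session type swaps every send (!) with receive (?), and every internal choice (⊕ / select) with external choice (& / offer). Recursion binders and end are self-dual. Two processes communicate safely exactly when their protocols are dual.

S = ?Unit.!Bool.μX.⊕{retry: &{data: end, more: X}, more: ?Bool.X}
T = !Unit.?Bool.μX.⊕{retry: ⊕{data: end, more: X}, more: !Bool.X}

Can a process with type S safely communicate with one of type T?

?Unit | !Unit  ok
  !Bool | ?Bool  ok
    μX | μX  ok (μ self-dual)
      ⊕{retry,more} | ⊕{retry,more}  ✗ choice polarity not flipped — not dual

NO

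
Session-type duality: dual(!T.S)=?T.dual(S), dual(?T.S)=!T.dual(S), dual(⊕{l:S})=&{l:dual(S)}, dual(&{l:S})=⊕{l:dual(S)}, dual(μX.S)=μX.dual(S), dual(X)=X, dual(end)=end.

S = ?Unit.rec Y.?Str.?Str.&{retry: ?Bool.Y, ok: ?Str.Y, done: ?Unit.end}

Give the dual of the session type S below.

?Unit → !Unit
  rec Y → rec Y  (μ self-dual)
    ?Str → !Str
      ?Str → !Str
        &{retry,ok,done} → +{retry,ok,done}  (external→internal)
          [retry]
            ?Bool → !Bool
              Y self-dual
          [ok]
            ?Str → !Str
              Y self-dual
          [done]
            ?Unit → !Unit
              end self-dual

!Unit.rec Y.!Str.!Str.+{retry: !Bool.Y, ok: !Str.Y, done: !Unit.end}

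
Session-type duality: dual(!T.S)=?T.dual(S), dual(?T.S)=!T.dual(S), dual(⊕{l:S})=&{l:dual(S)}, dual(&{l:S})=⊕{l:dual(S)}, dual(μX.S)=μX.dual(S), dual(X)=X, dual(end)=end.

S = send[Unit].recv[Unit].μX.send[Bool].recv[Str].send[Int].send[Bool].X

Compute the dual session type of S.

recv[Unit].send[Unit].μX.recv[Bool].send[Str].recv[Int].recv[Bool].X

send[Unit] = recv[Unit]
  recv[Unit] = send[Unit]
    μX = μX  (μ self-dual)
      send[Bool] = recv[Bool]
        recv[Str] = send[Str]
          send[Int] = recv[Int]
            send[Bool] = recv[Bool]
              X self-dual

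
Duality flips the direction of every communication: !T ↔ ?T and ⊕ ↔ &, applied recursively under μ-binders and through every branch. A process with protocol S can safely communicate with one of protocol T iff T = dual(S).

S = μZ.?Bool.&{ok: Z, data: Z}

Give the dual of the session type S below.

μZ.!Bool.⊕{ok: Z, data: Z}

μZ = μZ  (rec unchanged)
  ?Bool = !Bool
    &{ok,data} = ⊕{ok,data}  (offer→select)
      case ok:
        Z self-dual
      case data:
        Z self-dual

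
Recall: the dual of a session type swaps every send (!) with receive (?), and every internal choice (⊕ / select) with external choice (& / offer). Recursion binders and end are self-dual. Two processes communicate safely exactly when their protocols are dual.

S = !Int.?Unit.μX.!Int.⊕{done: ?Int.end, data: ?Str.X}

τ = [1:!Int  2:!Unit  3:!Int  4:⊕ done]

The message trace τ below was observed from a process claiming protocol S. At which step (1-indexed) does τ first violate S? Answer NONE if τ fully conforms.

2

[1] !Int  ok  state: ?Unit.μX.…
[2] got !Unit, protocol expects ?Unit  ✗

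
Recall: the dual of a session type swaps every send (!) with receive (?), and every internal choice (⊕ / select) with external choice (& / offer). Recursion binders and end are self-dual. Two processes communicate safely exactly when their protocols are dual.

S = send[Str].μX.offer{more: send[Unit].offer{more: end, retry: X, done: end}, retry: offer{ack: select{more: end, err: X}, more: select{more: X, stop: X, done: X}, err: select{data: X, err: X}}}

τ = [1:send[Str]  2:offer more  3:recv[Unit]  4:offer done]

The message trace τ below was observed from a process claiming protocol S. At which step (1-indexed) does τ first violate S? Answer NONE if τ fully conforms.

[1] send[Str]  ✓  now at μX.…
[2] offer more  ✓  now at send[Unit].offer{more: end, retry: μX.…, done: end}
[3] got recv[Unit], protocol expects send[Unit]  ✗

3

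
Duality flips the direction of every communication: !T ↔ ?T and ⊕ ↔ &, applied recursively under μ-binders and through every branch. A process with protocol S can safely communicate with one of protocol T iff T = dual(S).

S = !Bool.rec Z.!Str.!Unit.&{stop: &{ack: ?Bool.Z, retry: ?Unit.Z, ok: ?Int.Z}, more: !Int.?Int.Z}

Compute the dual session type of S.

!Bool ↦ ?Bool
  rec Z ↦ rec Z  (μ self-dual)
    !Str ↦ ?Str
      !Unit ↦ ?Unit
        &{stop,more} ↦ +{stop,more}  (external→internal)
          [stop]
            &{ack,retry,ok} ↦ +{ack,retry,ok}  (external→internal)
              [ack]
                ?Bool ↦ !Bool
                  Z ↦ Z
              [retry]
                ?Unit ↦ !Unit
                  Z ↦ Z
              [ok]
                ?Int ↦ !Int
                  Z ↦ Z
          [more]
            !Int ↦ ?Int
              ?Int ↦ !Int
                Z ↦ Z

?Bool.rec Z.?Str.?Unit.+{stop: +{ack: !Bool.Z, retry: !Unit.Z, ok: !Int.Z}, more: ?Int.!Int.Z}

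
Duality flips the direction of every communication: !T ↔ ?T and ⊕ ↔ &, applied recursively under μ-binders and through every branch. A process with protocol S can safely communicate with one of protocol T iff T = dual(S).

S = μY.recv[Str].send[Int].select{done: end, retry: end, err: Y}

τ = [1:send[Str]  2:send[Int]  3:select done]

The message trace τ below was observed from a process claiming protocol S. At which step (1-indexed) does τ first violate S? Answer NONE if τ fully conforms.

1

step 1: got send[Str], protocol expects recv[Str]  ✗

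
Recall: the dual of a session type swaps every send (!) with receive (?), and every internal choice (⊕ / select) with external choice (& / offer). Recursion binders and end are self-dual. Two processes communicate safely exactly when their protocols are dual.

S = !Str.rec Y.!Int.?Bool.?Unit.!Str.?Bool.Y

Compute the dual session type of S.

!Str → ?Str
  rec Y → rec Y  (μ self-dual)
    !Int → ?Int
      ?Bool → !Bool
        ?Unit → !Unit
          !Str → ?Str
            ?Bool → !Bool
              dual(Y) = Y

?Str.rec Y.?Int.!Bool.!Unit.?Str.!Bool.Y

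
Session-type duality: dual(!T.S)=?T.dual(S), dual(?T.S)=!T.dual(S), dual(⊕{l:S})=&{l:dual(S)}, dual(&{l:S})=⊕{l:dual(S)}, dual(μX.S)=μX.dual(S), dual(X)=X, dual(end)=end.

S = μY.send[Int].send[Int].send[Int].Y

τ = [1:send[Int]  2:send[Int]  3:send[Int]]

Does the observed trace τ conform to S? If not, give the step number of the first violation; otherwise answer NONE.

[1] send[Int]  ✓  cont: send[Int].send[Int].μY.…
[2] send[Int]  ✓  cont: send[Int].μY.…
[3] send[Int]  ✓  cont: μY.…
τ conforms to S (length 3)

NONE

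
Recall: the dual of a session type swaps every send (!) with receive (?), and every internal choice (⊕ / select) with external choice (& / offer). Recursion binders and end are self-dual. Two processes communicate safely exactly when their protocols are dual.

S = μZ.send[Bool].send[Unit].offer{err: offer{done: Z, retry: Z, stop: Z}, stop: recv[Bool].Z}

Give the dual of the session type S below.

μZ.recv[Bool].recv[Unit].select{err: select{done: Z, retry: Z, stop: Z}, stop: send[Bool].Z}

μZ = μZ  (binder kept)
  send[Bool] = recv[Bool]
    send[Unit] = recv[Unit]
      offer{err,stop} = select{err,stop}  (offer→select)
        case err:
          offer{done,retry,stop} = select{done,retry,stop}  (offer→select)
            case done:
              Z ↦ Z
            case retry:
              Z ↦ Z
            case stop:
              Z ↦ Z
        case stop:
          recv[Bool] = send[Bool]
            Z ↦ Z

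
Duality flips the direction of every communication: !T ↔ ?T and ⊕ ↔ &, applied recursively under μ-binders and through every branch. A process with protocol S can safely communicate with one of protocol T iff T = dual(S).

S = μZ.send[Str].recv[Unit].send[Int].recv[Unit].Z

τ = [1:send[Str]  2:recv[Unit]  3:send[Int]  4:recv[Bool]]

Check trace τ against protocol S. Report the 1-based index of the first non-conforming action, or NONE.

4

[1] send[Str]  match  residual = recv[Unit].send[Int].recv[Unit].μZ.…
[2] recv[Unit]  match  residual = send[Int].recv[Unit].μZ.…
[3] send[Int]  match  residual = recv[Unit].μZ.…
[4] got recv[Bool], protocol expects recv[Unit]  ✗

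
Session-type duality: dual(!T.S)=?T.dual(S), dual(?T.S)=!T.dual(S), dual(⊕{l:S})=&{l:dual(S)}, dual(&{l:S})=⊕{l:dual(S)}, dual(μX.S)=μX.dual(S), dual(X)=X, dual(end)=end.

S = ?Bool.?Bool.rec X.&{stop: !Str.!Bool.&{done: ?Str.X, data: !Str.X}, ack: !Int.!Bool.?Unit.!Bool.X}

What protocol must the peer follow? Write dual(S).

?Bool ↦ !Bool
  ?Bool ↦ !Bool
    rec X ↦ rec X  (μ self-dual)
      &{stop,ack} ↦ +{stop,ack}  (external→internal)
        [stop]
          !Str ↦ ?Str
            !Bool ↦ ?Bool
              &{done,data} ↦ +{done,data}  (external→internal)
                [done]
                  ?Str ↦ !Str
                    dual(X) = X
                [data]
                  !Str ↦ ?Str
                    dual(X) = X
        [ack]
          !Int ↦ ?Int
            !Bool ↦ ?Bool
              ?Unit ↦ !Unit
                !Bool ↦ ?Bool
                  dual(X) = X

!Bool.!Bool.rec X.+{stop: ?Str.?Bool.+{done: !Str.X, data: ?Str.X}, ack: ?Int.?Bool.!Unit.?Bool.X}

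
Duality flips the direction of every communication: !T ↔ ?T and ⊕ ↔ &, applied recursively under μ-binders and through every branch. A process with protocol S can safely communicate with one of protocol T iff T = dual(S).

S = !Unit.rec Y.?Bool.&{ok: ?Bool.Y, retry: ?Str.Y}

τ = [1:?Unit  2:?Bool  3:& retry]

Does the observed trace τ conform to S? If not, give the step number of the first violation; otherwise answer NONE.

[1] got ?Unit, protocol expects !Unit  ✗

1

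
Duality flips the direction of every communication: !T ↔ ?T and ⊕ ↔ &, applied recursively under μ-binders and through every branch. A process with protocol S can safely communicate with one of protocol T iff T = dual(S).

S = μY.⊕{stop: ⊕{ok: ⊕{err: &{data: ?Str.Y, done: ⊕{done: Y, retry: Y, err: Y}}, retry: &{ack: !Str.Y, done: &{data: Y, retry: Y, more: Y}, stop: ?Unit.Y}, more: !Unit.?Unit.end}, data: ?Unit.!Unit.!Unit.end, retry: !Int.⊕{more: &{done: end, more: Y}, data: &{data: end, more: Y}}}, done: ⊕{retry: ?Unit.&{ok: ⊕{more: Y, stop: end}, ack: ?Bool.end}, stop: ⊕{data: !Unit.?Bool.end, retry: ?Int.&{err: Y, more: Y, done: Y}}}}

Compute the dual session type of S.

μY.&{stop: &{ok: &{err: ⊕{data: !Str.Y, done: &{done: Y, retry: Y, err: Y}}, retry: ⊕{ack: ?Str.Y, done: ⊕{data: Y, retry: Y, more: Y}, stop: !Unit.Y}, more: ?Unit.!Unit.end}, data: !Unit.?Unit.?Unit.end, retry: ?Int.&{more: ⊕{done: end, more: Y}, data: ⊕{data: end, more: Y}}}, done: &{retry: !Unit.⊕{ok: &{more: Y, stop: end}, ack: !Bool.end}, stop: &{data: ?Unit.!Bool.end, retry: !Int.⊕{err: Y, more: Y, done: Y}}}}

μY ↦ μY  (μ self-dual)
  ⊕{stop,done} ↦ &{stop,done}  (select→offer)
    case stop:
      ⊕{ok,data,retry} ↦ &{ok,data,retry}  (select→offer)
        case ok:
          ⊕{err,retry,more} ↦ &{err,retry,more}  (select→offer)
            case err:
              &{data,done} ↦ ⊕{data,done}  (offer→select)
                case data:
                  ?Str ↦ !Str
                    dual(Y) = Y
                case done:
                  ⊕{done,retry,err} ↦ &{done,retry,err}  (select→offer)
                    case done:
                      dual(Y) = Y
                    case retry:
                      dual(Y) = Y
                    case err:
                      dual(Y) = Y
            case retry:
              &{ack,done,stop} ↦ ⊕{ack,done,stop}  (offer→select)
                case ack:
                  !Str ↦ ?Str
                    dual(Y) = Y
                case done:
                  &{data,retry,more} ↦ ⊕{data,retry,more}  (offer→select)
                    case data:
                      dual(Y) = Y
                    case retry:
                      dual(Y) = Y
                    case more:
                      dual(Y) = Y
                case stop:
                  ?Unit ↦ !Unit
                    dual(Y) = Y
            case more:
              !Unit ↦ ?Unit
                ?Unit ↦ !Unit
                  dual(end) = end
        case data:
          ?Unit ↦ !Unit
            !Unit ↦ ?Unit
              !Unit ↦ ?Unit
                dual(end) = end
        case retry:
          !Int ↦ ?Int
            ⊕{more,data} ↦ &{more,data}  (select→offer)
              case more:
                &{done,more} ↦ ⊕{done,more}  (offer→select)
                  case done:
                    dual(end) = end
                  case more:
                    dual(Y) = Y
              case data:
                &{data,more} ↦ ⊕{data,more}  (offer→select)
                  case data:
                    dual(end) = end
                  case more:
                    dual(Y) = Y
    case done:
      ⊕{retry,stop} ↦ &{retry,stop}  (select→offer)
        case retry:
          ?Unit ↦ !Unit
            &{ok,ack} ↦ ⊕{ok,ack}  (offer→select)
              case ok:
                ⊕{more,stop} ↦ &{more,stop}  (select→offer)
                  case more:
                    dual(Y) = Y
                  case stop:
                    dual(end) = end
              case ack:
                ?Bool ↦ !Bool
                  dual(end) = end
        case stop:
          ⊕{data,retry} ↦ &{data,retry}  (select→offer)
            case data:
              !Unit ↦ ?Unit
                ?Bool ↦ !Bool
                  dual(end) = end
            case retry:
              ?Int ↦ !Int
                &{err,more,done} ↦ ⊕{err,more,done}  (offer→select)
                  case err:
                    dual(Y) = Y
                  case more:
                    dual(Y) = Y
                  case done:
                    dual(Y) = Y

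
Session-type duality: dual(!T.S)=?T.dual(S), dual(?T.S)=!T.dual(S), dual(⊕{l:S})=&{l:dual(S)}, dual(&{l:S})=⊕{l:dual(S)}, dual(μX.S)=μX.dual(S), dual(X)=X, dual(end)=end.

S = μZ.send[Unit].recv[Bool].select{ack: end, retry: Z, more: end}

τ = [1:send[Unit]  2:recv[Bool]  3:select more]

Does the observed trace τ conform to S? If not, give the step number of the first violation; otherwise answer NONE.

NONE

@1 send[Unit]  match  state: recv[Bool].select{ack: end, retry: μZ.…, more: end}
@2 recv[Bool]  match  state: select{ack: end, retry: μZ.…, more: end}
@3 select more  match  state: end
trace exhausted — no violation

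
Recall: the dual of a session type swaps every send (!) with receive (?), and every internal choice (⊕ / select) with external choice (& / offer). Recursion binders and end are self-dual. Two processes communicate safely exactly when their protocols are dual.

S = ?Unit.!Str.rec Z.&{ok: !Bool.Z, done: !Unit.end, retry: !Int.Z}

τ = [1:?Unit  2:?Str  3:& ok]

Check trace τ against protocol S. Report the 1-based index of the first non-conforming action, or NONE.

[1] ?Unit  ✓  state: !Str.rec Z.…
[2] got ?Str, protocol expects !Str  ✗

2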